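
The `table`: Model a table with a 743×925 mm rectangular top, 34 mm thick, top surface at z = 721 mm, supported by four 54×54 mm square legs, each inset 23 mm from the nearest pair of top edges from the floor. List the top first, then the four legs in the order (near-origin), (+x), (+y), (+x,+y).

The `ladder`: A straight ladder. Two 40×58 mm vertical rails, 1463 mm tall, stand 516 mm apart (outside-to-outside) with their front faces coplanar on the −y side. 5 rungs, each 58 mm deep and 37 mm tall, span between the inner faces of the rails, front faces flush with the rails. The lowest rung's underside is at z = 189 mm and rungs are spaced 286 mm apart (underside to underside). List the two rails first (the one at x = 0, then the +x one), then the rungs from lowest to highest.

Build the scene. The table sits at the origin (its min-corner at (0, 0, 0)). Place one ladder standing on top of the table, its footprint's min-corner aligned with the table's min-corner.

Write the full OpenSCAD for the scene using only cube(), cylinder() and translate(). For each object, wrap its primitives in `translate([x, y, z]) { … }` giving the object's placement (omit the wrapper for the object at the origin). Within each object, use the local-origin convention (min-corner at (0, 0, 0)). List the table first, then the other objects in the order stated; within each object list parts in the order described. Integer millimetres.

translate([0, 0, 687]) cube([743, 925, 34]);
translate([23, 23, 0]) cube([54, 54, 687]);
translate([666, 23, 0]) cube([54, 54, 687]);
translate([23, 848, 0]) cube([54, 54, 687]);
translate([666, 848, 0]) cube([54, 54, 687]);
translate([0, 0, 721]) {
  cube([40, 58, 1463]);
  translate([476, 0, 0]) cube([40, 58, 1463]);
  translate([40, 0, 189]) cube([436, 58, 37]);
  translate([40, 0, 475]) cube([436, 58, 37]);
  translate([40, 0, 761]) cube([436, 58, 37]);
  translate([40, 0, 1047]) cube([436, 58, 37]);
  translate([40, 0, 1333]) cube([436, 58, 37]);
}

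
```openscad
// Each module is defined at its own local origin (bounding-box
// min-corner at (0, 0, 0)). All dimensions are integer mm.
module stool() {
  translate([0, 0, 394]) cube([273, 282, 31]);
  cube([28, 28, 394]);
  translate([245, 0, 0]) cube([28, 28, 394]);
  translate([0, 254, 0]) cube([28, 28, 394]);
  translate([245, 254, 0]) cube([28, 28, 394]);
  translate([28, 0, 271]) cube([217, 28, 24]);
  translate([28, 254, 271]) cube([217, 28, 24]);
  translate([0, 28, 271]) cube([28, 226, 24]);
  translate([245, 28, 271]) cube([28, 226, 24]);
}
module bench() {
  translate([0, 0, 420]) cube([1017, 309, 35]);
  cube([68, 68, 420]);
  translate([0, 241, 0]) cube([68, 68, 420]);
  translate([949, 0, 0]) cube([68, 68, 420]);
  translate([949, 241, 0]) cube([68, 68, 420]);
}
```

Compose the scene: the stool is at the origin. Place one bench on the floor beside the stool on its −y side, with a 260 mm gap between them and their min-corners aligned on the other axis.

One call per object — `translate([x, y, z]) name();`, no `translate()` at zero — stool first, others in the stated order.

stool();
translate([0, -569, 0]) bench();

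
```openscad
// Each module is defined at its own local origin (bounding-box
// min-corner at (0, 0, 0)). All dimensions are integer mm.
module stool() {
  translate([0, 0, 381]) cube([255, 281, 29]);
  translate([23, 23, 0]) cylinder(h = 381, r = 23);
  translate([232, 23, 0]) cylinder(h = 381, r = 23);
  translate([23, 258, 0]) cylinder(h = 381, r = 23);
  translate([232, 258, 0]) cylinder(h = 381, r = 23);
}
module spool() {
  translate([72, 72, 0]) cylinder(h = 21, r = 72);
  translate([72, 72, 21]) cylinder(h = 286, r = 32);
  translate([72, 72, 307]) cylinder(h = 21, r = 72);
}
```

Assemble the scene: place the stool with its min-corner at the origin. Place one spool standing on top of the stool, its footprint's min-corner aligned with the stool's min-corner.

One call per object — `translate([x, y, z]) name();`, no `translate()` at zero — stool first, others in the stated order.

stool();
translate([0, 0, 410]) spool();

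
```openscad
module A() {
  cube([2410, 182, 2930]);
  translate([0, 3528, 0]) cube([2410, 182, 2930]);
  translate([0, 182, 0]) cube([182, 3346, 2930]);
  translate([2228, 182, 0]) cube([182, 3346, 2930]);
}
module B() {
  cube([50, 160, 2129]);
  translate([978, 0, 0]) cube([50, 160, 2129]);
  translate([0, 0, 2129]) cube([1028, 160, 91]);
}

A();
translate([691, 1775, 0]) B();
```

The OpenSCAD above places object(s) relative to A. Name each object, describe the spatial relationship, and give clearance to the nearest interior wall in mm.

A is a house frame. B is a door frame. The door frame sits inside the house frame, centred. The clearance to the nearest interior wall is 509 mm.

Clearances: x = 509, y = 1593; minimum 509 mm.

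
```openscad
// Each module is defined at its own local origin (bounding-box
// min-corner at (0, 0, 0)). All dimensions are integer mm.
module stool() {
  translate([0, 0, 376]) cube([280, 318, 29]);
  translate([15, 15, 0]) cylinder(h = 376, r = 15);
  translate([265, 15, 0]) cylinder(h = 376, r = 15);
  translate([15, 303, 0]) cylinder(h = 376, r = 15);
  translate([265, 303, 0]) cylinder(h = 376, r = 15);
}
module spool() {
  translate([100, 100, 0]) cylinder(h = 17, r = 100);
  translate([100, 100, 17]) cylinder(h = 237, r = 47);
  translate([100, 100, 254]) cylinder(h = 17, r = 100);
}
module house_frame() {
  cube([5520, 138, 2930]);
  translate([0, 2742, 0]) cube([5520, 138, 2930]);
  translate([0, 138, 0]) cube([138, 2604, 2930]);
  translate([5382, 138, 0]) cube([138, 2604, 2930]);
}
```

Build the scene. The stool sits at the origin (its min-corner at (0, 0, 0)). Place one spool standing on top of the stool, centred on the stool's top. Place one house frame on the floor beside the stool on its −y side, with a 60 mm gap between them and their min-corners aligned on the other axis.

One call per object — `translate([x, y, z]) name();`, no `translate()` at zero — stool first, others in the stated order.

stool();
translate([40, 59, 405]) spool();
translate([0, -2940, 0]) house_frame();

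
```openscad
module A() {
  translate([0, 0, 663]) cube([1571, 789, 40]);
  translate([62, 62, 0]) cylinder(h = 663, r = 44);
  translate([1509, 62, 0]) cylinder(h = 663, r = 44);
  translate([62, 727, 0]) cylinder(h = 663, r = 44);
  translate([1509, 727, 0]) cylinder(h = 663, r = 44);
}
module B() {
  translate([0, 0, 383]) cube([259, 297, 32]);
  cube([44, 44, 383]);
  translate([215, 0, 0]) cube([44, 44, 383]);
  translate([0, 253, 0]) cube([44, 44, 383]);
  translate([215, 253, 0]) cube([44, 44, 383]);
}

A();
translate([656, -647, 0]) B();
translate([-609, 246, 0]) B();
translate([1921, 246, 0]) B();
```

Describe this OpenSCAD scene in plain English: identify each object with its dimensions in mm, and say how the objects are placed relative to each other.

A is a rectangular dining table. The top is 1571×789×40 mm with its upper surface at z = 703 mm. It stands on four round legs of 88 mm diameter, each leg's bounding box inset 18 mm from the nearest pair of top edges, running from the floor to the underside of the top.

B is a four-legged stool. The seat is 259×297 mm, 32 mm thick, top at z = 415 mm. It stands on four square legs, each 44×44 mm in cross-section, from z = 0 to the seat underside, each flush with a corner of the seat.

Three stools sit around the table at the −y, −x, +x sides.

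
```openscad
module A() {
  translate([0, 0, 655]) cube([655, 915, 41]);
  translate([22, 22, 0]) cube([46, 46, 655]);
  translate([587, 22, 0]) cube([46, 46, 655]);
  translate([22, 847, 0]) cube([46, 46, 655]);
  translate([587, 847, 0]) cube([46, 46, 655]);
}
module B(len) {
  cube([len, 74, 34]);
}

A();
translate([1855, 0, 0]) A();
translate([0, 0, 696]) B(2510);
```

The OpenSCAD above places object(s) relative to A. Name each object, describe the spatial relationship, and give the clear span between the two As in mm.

A is a table. B is a beam. A beam spans the tops of two tables. The clear span between the two tables is 1200 mm.

Second table starts at x = 1855; first ends at x = 655; clear span = 1855 − 655 = 1200 mm.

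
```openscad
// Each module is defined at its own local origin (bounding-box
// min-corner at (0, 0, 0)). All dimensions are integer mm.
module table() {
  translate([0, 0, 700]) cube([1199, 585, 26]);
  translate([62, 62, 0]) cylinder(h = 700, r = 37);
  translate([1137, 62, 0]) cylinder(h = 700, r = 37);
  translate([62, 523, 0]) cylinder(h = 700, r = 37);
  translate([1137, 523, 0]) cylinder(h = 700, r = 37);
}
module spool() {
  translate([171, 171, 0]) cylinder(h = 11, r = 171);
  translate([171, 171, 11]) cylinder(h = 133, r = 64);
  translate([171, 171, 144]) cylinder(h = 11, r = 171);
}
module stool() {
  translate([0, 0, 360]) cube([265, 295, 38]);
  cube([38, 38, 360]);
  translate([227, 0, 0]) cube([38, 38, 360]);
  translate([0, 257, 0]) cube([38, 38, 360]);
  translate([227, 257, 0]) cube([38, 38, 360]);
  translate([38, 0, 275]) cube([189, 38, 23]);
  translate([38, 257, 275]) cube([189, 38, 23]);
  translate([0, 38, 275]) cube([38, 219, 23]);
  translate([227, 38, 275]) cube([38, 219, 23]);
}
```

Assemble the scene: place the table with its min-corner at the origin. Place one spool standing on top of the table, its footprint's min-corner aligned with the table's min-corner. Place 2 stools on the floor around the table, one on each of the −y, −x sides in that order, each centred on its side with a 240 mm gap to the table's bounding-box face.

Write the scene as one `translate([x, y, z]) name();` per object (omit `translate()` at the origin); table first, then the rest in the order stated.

table();
translate([0, 0, 726]) spool();
translate([467, -535, 0]) stool();
translate([-505, 145, 0]) stool();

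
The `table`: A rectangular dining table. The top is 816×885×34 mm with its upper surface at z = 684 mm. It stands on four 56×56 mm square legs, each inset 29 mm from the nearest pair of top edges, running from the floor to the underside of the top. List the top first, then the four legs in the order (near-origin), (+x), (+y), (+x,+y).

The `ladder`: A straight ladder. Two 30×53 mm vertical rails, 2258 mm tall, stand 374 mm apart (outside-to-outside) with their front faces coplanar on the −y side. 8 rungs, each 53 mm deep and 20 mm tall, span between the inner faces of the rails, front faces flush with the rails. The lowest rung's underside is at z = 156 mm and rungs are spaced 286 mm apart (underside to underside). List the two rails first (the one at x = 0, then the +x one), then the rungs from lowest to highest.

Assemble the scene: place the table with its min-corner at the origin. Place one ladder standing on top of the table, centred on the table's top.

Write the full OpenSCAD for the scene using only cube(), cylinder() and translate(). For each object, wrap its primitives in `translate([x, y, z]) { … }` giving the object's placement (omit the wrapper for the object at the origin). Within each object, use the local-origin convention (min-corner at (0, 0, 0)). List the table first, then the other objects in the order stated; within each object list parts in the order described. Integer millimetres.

translate([0, 0, 650]) cube([816, 885, 34]);
translate([29, 29, 0]) cube([56, 56, 650]);
translate([731, 29, 0]) cube([56, 56, 650]);
translate([29, 800, 0]) cube([56, 56, 650]);
translate([731, 800, 0]) cube([56, 56, 650]);
translate([221, 416, 684]) {
  cube([30, 53, 2258]);
  translate([344, 0, 0]) cube([30, 53, 2258]);
  translate([30, 0, 156]) cube([314, 53, 20]);
  translate([30, 0, 442]) cube([314, 53, 20]);
  translate([30, 0, 728]) cube([314, 53, 20]);
  translate([30, 0, 1014]) cube([314, 53, 20]);
  translate([30, 0, 1300]) cube([314, 53, 20]);
  translate([30, 0, 1586]) cube([314, 53, 20]);
  translate([30, 0, 1872]) cube([314, 53, 20]);
  translate([30, 0, 2158]) cube([314, 53, 20]);
}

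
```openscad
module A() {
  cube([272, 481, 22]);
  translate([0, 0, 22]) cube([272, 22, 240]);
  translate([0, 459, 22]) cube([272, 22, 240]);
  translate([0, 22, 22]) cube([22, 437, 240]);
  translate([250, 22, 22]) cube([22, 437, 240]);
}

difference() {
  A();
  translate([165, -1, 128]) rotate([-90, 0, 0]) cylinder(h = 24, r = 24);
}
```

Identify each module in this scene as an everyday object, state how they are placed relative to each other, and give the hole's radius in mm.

A is an open box. The open box has a circular hole through its front wall. The hole's radius is 24 mm.

The subtracted cylinder has r = 24 mm.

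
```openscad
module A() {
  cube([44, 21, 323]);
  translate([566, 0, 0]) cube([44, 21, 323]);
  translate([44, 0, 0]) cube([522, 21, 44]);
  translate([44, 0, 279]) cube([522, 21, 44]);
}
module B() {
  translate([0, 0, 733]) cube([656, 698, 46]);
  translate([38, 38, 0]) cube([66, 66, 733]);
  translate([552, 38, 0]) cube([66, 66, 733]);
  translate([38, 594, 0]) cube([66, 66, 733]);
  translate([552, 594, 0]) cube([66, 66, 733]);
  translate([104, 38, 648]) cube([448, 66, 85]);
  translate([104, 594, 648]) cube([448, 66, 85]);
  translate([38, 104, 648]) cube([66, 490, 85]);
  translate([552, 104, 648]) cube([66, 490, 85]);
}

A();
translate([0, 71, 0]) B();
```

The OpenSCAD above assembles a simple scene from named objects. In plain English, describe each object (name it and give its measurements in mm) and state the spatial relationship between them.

A is a rectangular picture frame lying in the x–z plane (depth along y). The opening is 522 mm wide (x) by 235 mm tall (z), surrounded by a border 44 mm wide on all four sides. The frame is 21 mm deep and is made of two full-height vertical stiles with two horizontal rails fitted between them.

B is a table with a 656×698 mm rectangular top, 46 mm thick, top surface at z = 779 mm, supported by four 66×66 mm square legs, each inset 38 mm from the nearest pair of top edges, running from the floor. Four apron rails, 66 mm thick and 85 mm tall, run between adjacent legs with their top edges flush with the underside of the top and their outer faces flush with the legs' outer faces.

The table is on the floor beside the picture frame on its +y side.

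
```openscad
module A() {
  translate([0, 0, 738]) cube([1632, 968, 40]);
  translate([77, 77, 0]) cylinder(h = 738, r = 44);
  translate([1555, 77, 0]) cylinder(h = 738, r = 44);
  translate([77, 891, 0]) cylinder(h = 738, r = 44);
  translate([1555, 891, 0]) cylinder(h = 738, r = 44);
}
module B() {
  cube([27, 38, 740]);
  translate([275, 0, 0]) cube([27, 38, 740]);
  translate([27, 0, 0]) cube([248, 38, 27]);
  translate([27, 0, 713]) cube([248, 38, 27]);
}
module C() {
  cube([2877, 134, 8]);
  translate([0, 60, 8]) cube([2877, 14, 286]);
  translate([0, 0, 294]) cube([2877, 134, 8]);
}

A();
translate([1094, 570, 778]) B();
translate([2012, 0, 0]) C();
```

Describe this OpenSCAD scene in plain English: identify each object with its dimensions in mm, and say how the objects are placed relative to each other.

A is a table with a 1632×968 mm rectangular top, 40 mm thick, top surface at z = 778 mm, supported by four round legs of 88 mm diameter, each leg's bounding box inset 33 mm from the nearest pair of top edges, running from the floor.

B is a rectangular picture frame lying in the x–z plane (depth along y). The opening is 248 mm wide (x) by 686 mm tall (z), surrounded by a border 27 mm wide on all four sides. The frame is 38 mm deep and is made of two full-height vertical stiles with two horizontal rails fitted between them.

C is an I-beam lying along x, 2877 mm long. Overall section height 302 mm. Two flanges 134 mm wide (y) and 8 mm thick, one on the floor and one at the top; a web 14 mm thick runs between them, centred on the flange width.

The picture frame is on top of the table. The I-beam is on the floor beside the table on its +x side.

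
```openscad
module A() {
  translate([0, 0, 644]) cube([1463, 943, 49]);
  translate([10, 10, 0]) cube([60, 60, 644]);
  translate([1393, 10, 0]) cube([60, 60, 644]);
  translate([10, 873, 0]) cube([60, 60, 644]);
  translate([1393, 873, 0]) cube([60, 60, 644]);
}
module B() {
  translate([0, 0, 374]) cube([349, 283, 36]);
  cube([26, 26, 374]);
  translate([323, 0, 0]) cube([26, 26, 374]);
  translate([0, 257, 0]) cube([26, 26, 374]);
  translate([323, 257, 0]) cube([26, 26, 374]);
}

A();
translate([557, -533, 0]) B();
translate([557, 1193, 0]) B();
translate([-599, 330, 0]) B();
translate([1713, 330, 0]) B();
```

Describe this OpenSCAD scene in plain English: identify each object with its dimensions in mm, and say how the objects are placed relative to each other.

A is a table with a 1463×943 mm rectangular top, 49 mm thick, top surface at z = 693 mm, supported by four 60×60 mm square legs, each inset 10 mm from the nearest pair of top edges, running from the floor.

B is a simple wooden stool: a rectangular seat 349 mm (x) by 283 mm (y), 36 mm thick, top face at z = 410 mm, on four square legs, each 26×26 mm in cross-section. The legs rest on z = 0, each flush with a corner of the seat.

Four stools sit around the table at the −y, +y, −x, +x sides.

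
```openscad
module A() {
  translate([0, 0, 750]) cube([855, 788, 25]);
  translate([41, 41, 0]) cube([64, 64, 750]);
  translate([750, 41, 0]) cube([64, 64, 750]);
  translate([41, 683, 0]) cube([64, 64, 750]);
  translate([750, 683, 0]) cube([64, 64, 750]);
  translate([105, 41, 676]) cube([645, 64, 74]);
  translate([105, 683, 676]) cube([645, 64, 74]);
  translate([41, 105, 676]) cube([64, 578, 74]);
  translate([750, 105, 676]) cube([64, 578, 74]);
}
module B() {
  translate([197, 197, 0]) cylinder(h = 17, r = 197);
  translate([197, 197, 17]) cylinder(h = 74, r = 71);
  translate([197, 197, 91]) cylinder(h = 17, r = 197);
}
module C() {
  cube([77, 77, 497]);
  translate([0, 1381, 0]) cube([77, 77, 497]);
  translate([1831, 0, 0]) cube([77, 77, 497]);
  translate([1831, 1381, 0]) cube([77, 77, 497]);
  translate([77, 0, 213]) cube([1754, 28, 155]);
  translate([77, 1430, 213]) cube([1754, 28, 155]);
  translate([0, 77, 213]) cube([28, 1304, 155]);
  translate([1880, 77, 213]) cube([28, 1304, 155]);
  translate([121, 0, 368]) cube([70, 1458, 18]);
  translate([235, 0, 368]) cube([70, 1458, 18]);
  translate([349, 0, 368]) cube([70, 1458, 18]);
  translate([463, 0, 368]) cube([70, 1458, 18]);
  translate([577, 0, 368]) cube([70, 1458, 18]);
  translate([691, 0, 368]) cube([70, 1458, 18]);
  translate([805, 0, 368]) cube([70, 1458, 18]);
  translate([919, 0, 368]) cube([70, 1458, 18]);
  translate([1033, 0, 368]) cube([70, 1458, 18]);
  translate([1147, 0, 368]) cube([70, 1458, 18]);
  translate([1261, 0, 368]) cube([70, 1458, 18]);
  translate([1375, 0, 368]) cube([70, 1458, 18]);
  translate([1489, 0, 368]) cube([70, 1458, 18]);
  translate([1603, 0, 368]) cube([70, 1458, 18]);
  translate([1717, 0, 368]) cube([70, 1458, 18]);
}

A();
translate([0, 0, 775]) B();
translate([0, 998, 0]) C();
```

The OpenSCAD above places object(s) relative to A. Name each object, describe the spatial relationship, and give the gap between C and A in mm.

The bed frame's nearest face is 210 mm from the table's +y face.

A is a table. B is a spool. C is a bed frame. The spool is on top of the table. The bed frame is on the floor beside the table on its +y side. The gap between the bed frame and the table is 210 mm.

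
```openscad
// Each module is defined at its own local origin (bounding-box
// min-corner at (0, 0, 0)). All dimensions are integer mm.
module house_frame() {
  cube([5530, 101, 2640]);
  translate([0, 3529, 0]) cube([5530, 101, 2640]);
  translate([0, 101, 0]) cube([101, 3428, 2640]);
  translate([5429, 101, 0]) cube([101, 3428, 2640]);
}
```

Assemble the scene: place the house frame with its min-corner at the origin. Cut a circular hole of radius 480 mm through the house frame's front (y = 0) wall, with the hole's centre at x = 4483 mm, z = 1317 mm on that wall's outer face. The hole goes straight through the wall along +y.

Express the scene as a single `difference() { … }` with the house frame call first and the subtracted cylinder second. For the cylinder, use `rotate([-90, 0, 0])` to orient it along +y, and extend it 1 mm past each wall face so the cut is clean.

difference() {
  house_frame();
  translate([4483, -1, 1317]) rotate([-90, 0, 0]) cylinder(h = 103, r = 480);
}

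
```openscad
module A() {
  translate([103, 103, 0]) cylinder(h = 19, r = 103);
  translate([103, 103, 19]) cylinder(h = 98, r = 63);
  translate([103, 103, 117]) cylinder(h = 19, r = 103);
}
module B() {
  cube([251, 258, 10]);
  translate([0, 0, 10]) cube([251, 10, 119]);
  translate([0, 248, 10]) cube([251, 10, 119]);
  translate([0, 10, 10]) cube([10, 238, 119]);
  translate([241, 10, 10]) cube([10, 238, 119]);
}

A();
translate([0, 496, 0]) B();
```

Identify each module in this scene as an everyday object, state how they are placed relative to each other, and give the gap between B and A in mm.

The open box's nearest face is 290 mm from the spool's +y face.

A is a spool. B is an open box. The open box is on the floor beside the spool on its +y side. The gap between the open box and the spool is 290 mm.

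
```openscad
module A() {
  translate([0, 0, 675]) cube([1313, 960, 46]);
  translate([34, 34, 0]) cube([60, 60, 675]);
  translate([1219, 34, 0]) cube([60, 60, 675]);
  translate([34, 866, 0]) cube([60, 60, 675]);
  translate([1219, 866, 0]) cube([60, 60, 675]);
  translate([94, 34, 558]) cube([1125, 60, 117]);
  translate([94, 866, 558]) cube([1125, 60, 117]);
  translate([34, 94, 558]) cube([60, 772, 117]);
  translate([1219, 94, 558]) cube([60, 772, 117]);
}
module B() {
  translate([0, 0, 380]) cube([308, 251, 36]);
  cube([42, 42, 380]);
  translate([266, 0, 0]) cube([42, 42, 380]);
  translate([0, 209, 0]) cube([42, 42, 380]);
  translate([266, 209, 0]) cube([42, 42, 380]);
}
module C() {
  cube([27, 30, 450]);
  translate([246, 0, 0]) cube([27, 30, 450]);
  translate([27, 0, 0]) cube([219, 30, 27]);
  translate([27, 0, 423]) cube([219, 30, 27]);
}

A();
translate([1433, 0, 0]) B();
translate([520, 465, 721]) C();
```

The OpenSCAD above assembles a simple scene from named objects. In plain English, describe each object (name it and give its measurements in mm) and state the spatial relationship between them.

A is a table: top 1313 mm (x) × 960 mm (y), 46 mm thick, upper face at z = 721 mm, on four 60×60 mm square legs, each inset 34 mm from the nearest pair of top edges, running from z = 0 to the bottom of the top. Four apron rails, 60 mm thick and 117 mm tall, run between adjacent legs with their top edges flush with the underside of the top and their outer faces flush with the legs' outer faces.

B is a four-legged stool. The seat is a 308×251×36 mm slab whose top surface is at z = 416 mm; four square legs, each 42×42 mm in cross-section, run from the floor (z = 0) to the underside of the seat, each flush with a corner of the seat.

C is a picture frame with a 219×396 mm rectangular opening (x by z) and a uniform 27 mm border on every side. Frame depth is 30 mm along y. It is built from two vertical stiles running the full outside height and two horizontal rails spanning the gap between the stiles.

The stool is on the floor beside the table on its +x side. The picture frame is on top of the table, centred.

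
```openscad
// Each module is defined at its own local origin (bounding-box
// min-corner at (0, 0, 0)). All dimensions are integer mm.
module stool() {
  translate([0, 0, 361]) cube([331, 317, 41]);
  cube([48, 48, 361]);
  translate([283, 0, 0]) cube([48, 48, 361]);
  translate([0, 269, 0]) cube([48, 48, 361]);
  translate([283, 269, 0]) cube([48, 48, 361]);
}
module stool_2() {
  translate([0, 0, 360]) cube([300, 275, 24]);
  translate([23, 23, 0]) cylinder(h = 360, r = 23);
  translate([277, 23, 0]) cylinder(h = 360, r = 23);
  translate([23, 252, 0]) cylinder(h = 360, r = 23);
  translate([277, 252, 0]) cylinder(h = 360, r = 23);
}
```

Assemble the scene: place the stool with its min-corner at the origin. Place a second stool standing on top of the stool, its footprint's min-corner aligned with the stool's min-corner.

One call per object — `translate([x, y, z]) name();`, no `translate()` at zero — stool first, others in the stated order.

stool();
translate([0, 0, 402]) stool_2();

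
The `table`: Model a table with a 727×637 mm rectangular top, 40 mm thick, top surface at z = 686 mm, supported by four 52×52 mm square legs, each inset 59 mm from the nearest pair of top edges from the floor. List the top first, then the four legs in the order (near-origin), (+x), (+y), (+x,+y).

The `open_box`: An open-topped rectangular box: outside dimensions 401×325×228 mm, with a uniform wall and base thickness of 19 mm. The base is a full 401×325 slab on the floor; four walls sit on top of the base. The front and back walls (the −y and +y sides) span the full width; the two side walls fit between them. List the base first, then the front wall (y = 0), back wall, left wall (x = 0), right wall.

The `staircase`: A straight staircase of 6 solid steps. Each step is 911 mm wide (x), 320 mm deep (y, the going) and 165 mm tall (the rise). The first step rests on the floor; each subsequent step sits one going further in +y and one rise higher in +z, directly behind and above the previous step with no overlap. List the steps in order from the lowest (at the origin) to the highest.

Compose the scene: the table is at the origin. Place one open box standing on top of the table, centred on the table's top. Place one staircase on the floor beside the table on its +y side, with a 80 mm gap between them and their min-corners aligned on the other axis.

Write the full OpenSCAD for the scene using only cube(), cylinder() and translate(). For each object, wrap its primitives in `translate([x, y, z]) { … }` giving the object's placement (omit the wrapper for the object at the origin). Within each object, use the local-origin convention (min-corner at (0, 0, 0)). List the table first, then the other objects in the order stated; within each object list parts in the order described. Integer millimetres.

translate([0, 0, 646]) cube([727, 637, 40]);
translate([59, 59, 0]) cube([52, 52, 646]);
translate([616, 59, 0]) cube([52, 52, 646]);
translate([59, 526, 0]) cube([52, 52, 646]);
translate([616, 526, 0]) cube([52, 52, 646]);
translate([163, 156, 686]) {
  cube([401, 325, 19]);
  translate([0, 0, 19]) cube([401, 19, 209]);
  translate([0, 306, 19]) cube([401, 19, 209]);
  translate([0, 19, 19]) cube([19, 287, 209]);
  translate([382, 19, 19]) cube([19, 287, 209]);
}
translate([0, 717, 0]) {
  cube([911, 320, 165]);
  translate([0, 320, 165]) cube([911, 320, 165]);
  translate([0, 640, 330]) cube([911, 320, 165]);
  translate([0, 960, 495]) cube([911, 320, 165]);
  translate([0, 1280, 660]) cube([911, 320, 165]);
  translate([0, 1600, 825]) cube([911, 320, 165]);
}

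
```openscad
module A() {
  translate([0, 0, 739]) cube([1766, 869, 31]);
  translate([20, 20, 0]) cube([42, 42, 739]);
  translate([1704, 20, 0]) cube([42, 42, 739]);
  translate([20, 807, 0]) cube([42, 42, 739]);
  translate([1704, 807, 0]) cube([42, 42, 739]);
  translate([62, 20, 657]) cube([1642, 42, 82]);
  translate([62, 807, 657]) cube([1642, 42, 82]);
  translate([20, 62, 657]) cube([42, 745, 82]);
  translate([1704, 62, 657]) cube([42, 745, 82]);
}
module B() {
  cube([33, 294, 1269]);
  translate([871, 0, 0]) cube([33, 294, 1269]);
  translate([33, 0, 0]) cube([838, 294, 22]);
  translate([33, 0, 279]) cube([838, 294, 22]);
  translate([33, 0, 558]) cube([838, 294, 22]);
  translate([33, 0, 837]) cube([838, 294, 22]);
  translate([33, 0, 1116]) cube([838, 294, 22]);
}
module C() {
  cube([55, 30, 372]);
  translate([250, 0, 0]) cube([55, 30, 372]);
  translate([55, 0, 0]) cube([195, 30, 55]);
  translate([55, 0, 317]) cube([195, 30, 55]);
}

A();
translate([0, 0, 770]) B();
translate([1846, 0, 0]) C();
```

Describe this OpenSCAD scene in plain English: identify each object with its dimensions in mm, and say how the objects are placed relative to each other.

A is a table: top 1766 mm (x) × 869 mm (y), 31 mm thick, upper face at z = 770 mm, on four 42×42 mm square legs, each inset 20 mm from the nearest pair of top edges, running from z = 0 to the bottom of the top. Four apron rails, 42 mm thick and 82 mm tall, run between adjacent legs with their top edges flush with the underside of the top and their outer faces flush with the legs' outer faces.

B is an open bookshelf. Two side panels, each 33 mm thick, 294 mm deep and 1269 mm tall, stand 904 mm apart (outside-to-outside). Between them sit 5 shelves, each 22 mm thick and 294 mm deep, spanning the full gap between the sides. The bottom shelf rests on the floor (its underside at z = 0) and the clear gap between one shelf's top and the next shelf's underside is 257 mm.

C is a rectangular picture frame lying in the x–z plane (depth along y). The opening is 195 mm wide (x) by 262 mm tall (z), surrounded by a border 55 mm wide on all four sides. The frame is 30 mm deep and is made of two full-height vertical stiles with two horizontal rails fitted between them.

The bookshelf is on top of the table. The picture frame is on the floor beside the table on its +x side.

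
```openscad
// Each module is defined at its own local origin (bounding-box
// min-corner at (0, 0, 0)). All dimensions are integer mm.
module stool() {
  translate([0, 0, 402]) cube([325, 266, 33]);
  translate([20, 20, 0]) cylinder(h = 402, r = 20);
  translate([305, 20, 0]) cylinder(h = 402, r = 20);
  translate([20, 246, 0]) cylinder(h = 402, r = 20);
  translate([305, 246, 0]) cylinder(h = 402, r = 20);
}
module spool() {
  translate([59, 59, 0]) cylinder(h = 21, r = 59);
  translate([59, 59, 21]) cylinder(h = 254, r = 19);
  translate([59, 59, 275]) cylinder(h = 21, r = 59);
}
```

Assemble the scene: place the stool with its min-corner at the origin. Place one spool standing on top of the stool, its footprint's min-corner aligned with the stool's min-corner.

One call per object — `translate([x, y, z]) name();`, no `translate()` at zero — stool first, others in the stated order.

stool();
translate([0, 0, 435]) spool();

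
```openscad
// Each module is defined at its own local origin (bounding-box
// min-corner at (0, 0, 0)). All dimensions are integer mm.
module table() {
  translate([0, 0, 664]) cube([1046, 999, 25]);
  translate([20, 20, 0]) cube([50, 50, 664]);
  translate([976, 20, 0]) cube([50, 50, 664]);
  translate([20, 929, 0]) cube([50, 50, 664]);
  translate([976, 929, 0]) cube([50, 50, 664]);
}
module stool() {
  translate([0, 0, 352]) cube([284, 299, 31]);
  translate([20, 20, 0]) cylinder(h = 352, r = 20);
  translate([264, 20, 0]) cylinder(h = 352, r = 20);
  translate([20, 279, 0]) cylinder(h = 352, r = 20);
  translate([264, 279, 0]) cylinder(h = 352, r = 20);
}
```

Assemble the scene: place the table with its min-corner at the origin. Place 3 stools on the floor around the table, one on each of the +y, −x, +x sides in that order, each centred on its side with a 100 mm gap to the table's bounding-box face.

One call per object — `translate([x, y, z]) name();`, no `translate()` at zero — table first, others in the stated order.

table();
translate([381, 1099, 0]) stool();
translate([-384, 350, 0]) stool();
translate([1146, 350, 0]) stool();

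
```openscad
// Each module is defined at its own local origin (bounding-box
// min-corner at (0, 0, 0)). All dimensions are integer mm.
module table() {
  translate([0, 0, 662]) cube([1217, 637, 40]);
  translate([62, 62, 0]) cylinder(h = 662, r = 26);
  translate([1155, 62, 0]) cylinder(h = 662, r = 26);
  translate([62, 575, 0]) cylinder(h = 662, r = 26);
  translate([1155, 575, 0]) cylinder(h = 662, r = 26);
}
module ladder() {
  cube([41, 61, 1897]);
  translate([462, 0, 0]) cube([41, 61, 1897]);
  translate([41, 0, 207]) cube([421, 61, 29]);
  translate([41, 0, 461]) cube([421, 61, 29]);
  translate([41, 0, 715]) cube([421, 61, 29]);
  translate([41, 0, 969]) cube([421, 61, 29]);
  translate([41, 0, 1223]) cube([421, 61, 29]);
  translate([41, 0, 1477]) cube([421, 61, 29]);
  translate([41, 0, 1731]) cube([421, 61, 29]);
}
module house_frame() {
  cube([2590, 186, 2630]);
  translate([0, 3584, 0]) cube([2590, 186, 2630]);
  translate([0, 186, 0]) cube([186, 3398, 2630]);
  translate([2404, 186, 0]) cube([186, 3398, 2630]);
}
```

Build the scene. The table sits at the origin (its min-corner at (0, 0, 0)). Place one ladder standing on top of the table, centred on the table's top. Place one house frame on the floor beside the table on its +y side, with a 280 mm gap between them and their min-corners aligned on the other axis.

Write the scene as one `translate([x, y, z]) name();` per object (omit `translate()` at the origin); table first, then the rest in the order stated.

table();
translate([357, 288, 702]) ladder();
translate([0, 917, 0]) house_frame();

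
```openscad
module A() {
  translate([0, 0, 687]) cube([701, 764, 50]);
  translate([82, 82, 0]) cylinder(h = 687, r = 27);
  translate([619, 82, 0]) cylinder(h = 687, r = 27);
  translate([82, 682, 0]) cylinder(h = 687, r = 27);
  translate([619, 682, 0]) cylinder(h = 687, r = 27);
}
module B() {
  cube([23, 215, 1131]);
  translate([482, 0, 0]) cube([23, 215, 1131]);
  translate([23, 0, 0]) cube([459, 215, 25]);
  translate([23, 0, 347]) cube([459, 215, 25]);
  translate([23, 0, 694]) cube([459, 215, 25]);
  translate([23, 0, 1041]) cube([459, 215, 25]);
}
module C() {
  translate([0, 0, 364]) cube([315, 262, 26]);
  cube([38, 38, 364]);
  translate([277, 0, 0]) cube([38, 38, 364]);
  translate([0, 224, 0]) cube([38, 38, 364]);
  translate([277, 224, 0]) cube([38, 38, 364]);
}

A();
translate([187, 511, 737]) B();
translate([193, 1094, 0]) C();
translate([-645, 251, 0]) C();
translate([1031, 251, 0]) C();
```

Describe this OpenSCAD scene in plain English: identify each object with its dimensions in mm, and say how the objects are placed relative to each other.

A is a rectangular dining table. The top is 701×764×50 mm with its upper surface at z = 737 mm. It stands on four round legs of 54 mm diameter, each leg's bounding box inset 55 mm from the nearest pair of top edges, running from the floor to the underside of the top.

B is a bookshelf 505 mm wide overall, 215 mm deep and 1131 mm tall. The two sides are 23 mm thick vertical panels. 4 horizontal shelves of 25 mm thickness span between the inner faces of the sides; the lowest shelf sits on the floor and shelves are stacked with a clear vertical gap of 322 mm between each pair.

C is a four-legged stool. The seat is 315×262 mm, 26 mm thick, top at z = 390 mm. It stands on four square legs, each 38×38 mm in cross-section, from z = 0 to the seat underside, each flush with a corner of the seat.

The bookshelf is on top of the table. Three stools sit around the table at the +y, −x, +x sides.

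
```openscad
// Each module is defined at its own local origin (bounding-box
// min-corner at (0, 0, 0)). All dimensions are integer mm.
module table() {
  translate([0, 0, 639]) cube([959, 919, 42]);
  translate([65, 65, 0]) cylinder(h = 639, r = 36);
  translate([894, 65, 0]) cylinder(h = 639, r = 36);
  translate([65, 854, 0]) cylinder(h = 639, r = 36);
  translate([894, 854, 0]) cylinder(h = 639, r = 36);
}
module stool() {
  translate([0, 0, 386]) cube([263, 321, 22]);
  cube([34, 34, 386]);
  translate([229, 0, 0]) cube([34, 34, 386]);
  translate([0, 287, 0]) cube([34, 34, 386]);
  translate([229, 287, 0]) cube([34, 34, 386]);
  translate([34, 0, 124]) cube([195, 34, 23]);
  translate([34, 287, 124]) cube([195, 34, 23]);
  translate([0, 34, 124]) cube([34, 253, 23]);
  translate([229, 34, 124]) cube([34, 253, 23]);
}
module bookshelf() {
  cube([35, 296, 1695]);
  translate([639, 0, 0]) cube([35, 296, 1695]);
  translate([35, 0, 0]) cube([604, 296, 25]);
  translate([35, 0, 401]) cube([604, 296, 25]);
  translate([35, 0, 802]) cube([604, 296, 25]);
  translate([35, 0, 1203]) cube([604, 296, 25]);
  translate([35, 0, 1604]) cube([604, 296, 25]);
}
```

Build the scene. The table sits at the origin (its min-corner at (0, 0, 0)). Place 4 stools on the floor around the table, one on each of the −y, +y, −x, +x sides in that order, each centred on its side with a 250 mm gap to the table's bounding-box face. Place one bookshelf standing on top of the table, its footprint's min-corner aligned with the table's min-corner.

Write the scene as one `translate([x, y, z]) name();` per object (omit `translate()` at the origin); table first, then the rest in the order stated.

table();
translate([348, -571, 0]) stool();
translate([348, 1169, 0]) stool();
translate([-513, 299, 0]) stool();
translate([1209, 299, 0]) stool();
translate([0, 0, 681]) bookshelf();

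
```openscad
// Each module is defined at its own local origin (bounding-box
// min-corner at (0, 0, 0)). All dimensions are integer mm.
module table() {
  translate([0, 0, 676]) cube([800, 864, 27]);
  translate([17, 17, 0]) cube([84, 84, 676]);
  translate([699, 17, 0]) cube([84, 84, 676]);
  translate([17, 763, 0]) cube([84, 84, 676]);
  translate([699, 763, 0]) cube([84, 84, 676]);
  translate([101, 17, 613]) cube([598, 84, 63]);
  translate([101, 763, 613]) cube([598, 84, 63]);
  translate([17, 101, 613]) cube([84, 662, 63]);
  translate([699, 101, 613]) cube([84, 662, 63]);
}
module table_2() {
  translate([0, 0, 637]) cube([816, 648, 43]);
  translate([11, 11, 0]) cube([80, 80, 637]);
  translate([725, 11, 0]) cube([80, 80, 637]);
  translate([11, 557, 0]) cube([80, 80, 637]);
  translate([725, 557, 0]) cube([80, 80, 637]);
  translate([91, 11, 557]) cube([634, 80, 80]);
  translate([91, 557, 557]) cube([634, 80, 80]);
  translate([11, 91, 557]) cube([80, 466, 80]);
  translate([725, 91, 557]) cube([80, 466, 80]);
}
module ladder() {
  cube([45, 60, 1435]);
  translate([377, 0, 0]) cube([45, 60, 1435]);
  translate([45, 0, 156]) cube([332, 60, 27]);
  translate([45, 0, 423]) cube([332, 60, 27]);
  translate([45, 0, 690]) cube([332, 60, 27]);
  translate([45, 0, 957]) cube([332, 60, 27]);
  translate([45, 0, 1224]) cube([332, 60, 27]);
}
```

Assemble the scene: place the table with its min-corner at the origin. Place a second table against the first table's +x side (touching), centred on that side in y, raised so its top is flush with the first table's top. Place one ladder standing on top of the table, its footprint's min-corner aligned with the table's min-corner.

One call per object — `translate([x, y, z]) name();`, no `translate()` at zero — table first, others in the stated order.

table();
translate([800, 108, 23]) table_2();
translate([0, 0, 703]) ladder();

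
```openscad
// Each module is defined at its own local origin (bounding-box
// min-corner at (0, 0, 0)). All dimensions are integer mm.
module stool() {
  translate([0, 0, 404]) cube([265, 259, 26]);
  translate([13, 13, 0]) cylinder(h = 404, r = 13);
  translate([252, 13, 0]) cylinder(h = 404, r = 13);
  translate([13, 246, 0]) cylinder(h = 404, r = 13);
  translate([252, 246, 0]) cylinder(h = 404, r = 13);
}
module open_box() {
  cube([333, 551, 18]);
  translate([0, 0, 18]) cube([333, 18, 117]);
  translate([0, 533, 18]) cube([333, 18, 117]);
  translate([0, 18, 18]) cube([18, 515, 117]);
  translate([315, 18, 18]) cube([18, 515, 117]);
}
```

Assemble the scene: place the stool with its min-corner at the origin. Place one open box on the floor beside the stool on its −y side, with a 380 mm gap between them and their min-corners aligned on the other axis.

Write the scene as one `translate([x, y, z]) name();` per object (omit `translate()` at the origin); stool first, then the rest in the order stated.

stool();
translate([0, -931, 0]) open_box();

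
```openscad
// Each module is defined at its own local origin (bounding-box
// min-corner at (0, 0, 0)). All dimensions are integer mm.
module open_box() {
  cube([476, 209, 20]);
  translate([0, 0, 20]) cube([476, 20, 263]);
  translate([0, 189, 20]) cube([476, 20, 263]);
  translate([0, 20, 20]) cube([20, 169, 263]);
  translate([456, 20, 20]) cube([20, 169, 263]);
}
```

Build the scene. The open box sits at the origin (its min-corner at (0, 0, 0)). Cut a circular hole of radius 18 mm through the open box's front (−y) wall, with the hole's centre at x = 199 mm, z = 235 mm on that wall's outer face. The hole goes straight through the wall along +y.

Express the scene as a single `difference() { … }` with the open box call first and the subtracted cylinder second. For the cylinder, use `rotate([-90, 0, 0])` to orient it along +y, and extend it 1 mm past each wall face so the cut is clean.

difference() {
  open_box();
  translate([199, -1, 235]) rotate([-90, 0, 0]) cylinder(h = 22, r = 18);
}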